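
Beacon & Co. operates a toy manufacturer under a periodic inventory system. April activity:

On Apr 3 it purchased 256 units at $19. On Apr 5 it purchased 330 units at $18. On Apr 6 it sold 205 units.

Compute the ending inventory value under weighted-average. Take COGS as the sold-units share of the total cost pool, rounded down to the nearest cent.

Apr 6, sell 205: 205/586 × $10,804.00 → $3,779.55
Ending inventory (cost pool remaining) = $7,024.45

Ending inventory = $7,024.45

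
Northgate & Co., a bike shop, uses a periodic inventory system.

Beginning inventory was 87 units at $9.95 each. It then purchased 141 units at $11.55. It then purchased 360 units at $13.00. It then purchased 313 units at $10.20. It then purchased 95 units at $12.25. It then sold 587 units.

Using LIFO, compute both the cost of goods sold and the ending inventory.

Sale 1 (587) [LIFO — newest first]: 95 @ $12.25 + 313 @ $10.20 + 179 @ $13.00 = $6,683.35
Ending inventory: 87 @ $9.95 + 141 @ $11.55 + 181 @ $13.00 = $4,847.20

COGS = $6,683.35; ending inventory = $4,847.20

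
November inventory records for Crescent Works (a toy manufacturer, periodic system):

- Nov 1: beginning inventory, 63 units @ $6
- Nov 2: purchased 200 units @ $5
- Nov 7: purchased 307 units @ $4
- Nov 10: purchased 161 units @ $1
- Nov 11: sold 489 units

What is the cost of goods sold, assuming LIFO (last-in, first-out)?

COGS = $1,494

Nov 11, 489 sold [LIFO — newest first]: 161 @ $1 + 307 @ $4 + 21 @ $5 = $1,494
Ending inventory: 63 @ $6 + 179 @ $5 = $1,273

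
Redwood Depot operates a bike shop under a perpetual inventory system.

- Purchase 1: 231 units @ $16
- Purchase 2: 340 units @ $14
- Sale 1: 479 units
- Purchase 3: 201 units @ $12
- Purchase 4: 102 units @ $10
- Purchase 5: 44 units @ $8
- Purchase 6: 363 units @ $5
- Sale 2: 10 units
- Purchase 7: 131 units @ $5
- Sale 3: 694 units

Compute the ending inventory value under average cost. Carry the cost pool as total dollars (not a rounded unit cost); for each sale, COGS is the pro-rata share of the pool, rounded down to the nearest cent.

After Purchase 1: 231 on hand, pool $3,696.00 (≈ $16.0000 each)
After Purchase 2: 571 on hand, pool $8,456.00 (≈ $14.8091 each)
Sale 1, sell 479: 479/571 × $8,456.00 → $7,093.56
After Purchase 3: 293 on hand, pool $3,774.44 (≈ $12.8820 each)
After Purchase 4: 395 on hand, pool $4,794.44 (≈ $12.1378 each)
After Purchase 5: 439 on hand, pool $5,146.44 (≈ $11.7231 each)
After Purchase 6: 802 on hand, pool $6,961.44 (≈ $8.6801 each)
Sale 2, sell 10: 10/802 × $6,961.44 → $86.80
After Purchase 7: 923 on hand, pool $7,529.64 (≈ $8.1578 each)
Sale 3, sell 694: 694/923 × $7,529.64 → $5,661.50
Total COGS = $7,093.56 + $86.80 + $5,661.50 = $12,841.86
Ending inventory (cost pool remaining) = $1,868.14

Ending inventory = $1,868.14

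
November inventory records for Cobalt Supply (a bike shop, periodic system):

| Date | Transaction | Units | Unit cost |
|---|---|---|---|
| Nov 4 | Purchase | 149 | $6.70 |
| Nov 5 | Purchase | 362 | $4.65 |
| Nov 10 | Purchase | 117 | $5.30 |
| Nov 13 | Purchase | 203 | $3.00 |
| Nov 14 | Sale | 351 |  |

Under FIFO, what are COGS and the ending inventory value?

COGS = $1,937.60; ending inventory = $1,973.10

Nov 14, 351 sold [FIFO — oldest first]: 149 @ $6.70 + 202 @ $4.65 = $1,937.60
Ending inventory: 160 @ $4.65 + 117 @ $5.30 + 203 @ $3.00 = $1,973.10
Check: goods available $3,910.70 = COGS $1,937.60 + ending $1,973.10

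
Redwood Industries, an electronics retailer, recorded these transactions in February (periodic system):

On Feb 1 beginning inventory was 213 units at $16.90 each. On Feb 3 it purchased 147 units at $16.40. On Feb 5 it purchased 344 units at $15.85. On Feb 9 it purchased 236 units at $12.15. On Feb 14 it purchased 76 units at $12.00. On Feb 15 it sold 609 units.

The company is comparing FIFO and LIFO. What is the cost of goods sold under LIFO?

COGS = $8,486.85

FIFO COGS: 213 @ $16.90 + 147 @ $16.40 + 249 @ $15.85 = $9,957.15
LIFO COGS: 76 @ $12.00 + 236 @ $12.15 + 297 @ $15.85 = $8,486.85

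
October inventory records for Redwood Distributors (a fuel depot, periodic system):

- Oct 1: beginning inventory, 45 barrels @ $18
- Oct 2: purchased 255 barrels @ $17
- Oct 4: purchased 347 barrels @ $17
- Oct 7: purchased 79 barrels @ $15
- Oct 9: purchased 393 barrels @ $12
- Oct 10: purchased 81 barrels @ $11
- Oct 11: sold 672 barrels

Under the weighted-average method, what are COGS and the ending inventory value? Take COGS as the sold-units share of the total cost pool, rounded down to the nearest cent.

COGS = $9,988.16; ending inventory = $7,847.84

Oct 11, sell 672: 672/1200 × $17,836.00 → $9,988.16
Ending inventory (cost pool remaining) = $7,847.84
Check: goods available $17,836.00 = COGS $9,988.16 + ending $7,847.84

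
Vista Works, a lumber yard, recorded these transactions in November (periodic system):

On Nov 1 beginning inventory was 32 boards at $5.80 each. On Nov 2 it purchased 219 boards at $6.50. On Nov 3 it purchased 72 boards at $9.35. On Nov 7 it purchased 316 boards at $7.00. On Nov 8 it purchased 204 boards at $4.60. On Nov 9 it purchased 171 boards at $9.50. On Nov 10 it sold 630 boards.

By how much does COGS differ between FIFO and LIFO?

FIFO COGS: 32 @ $5.80 + 219 @ $6.50 + 72 @ $9.35 + 307 @ $7.00 = $4,431.30
LIFO COGS: 171 @ $9.50 + 204 @ $4.60 + 255 @ $7.00 = $4,347.90
Difference = |$4,431.30 − $4,347.90| = $83.40

$83.40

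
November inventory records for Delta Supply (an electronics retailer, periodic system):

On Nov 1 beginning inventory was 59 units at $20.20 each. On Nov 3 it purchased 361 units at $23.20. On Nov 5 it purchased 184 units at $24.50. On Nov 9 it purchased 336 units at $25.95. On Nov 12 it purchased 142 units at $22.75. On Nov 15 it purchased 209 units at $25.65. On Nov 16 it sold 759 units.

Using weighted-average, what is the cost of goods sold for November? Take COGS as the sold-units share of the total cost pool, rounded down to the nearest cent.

COGS = $18,452.07

Nov 16, sell 759: 759/1291 × $31,385.55 → $18,452.07
Ending inventory (cost pool remaining) = $12,933.48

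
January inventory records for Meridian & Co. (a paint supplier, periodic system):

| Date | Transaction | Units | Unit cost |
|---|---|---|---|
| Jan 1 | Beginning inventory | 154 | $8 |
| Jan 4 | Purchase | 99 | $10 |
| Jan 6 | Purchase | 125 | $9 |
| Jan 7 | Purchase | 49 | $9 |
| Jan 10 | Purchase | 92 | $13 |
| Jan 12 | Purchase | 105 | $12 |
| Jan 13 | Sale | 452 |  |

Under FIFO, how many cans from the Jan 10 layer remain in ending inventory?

67

Jan 13, 452 sold [FIFO — oldest first]: 154 @ $8 + 99 @ $10 + 125 @ $9 + 49 @ $9 + 25 @ $13 = $4,113
Ending inventory: 67 @ $13 + 105 @ $12 = $2,131
Check: goods available $6,244 = COGS $4,113 + ending $2,131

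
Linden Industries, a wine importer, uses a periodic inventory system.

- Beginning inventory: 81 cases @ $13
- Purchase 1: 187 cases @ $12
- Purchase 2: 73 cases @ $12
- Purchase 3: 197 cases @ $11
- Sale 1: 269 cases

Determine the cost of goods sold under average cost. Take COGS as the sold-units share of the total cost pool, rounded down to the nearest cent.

Sale 1, sell 269: 269/538 × $6,340.00 → $3,170.00
Ending inventory (cost pool remaining) = $3,170.00

COGS = $3,170.00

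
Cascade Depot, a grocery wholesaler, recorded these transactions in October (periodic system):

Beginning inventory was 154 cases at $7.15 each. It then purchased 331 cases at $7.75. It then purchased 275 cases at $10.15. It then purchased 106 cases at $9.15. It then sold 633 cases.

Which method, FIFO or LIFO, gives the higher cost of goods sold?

FIFO COGS: 154 @ $7.15 + 331 @ $7.75 + 148 @ $10.15 = $5,168.55
LIFO COGS: 106 @ $9.15 + 275 @ $10.15 + 252 @ $7.75 = $5,714.15

LIFO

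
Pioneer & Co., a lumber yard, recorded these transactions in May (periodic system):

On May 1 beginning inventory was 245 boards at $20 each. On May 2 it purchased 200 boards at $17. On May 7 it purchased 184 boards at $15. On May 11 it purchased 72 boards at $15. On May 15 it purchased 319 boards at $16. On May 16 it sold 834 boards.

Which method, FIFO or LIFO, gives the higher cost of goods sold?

FIFO COGS: 245 @ $20 + 200 @ $17 + 184 @ $15 + 72 @ $15 + 133 @ $16 = $14,268
LIFO COGS: 319 @ $16 + 72 @ $15 + 184 @ $15 + 200 @ $17 + 59 @ $20 = $13,524

FIFO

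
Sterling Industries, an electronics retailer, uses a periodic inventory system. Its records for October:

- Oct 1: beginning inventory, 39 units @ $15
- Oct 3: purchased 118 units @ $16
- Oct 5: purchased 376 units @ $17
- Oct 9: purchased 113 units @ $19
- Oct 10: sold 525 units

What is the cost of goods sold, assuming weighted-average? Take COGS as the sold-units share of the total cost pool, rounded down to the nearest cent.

Oct 10, sell 525: 525/646 × $11,012.00 → $8,949.38
Ending inventory (cost pool remaining) = $2,062.62
Check: goods available $11,012.00 = COGS $8,949.38 + ending $2,062.62

COGS = $8,949.38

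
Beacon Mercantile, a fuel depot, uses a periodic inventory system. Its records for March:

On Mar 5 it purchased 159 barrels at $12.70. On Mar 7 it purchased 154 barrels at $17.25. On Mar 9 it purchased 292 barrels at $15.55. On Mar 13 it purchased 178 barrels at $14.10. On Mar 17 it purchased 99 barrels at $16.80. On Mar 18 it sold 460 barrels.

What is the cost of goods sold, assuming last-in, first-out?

Mar 18, 460 sold [LIFO — newest first]: 99 @ $16.80 + 178 @ $14.10 + 183 @ $15.55 = $7,018.65
Ending inventory: 159 @ $12.70 + 154 @ $17.25 + 109 @ $15.55 = $6,370.75

COGS = $7,018.65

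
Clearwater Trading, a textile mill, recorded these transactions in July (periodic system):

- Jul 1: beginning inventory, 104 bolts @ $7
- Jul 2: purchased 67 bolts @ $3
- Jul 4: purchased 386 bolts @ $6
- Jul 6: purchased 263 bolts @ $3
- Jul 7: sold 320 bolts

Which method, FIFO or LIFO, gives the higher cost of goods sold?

FIFO

FIFO COGS: 104 @ $7 + 67 @ $3 + 149 @ $6 = $1,823
LIFO COGS: 263 @ $3 + 57 @ $6 = $1,131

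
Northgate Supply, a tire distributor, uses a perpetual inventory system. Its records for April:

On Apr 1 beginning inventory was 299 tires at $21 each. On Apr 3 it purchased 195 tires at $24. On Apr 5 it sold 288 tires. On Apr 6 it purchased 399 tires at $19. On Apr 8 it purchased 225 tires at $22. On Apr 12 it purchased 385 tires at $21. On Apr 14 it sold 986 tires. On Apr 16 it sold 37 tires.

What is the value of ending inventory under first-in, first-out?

Ending inventory = $4,032

Apr 5, 288 sold [FIFO — oldest first]: 288 @ $21 = $6,048
Apr 14, 986 sold [FIFO — oldest first]: 11 @ $21 + 195 @ $24 + 399 @ $19 + 225 @ $22 + 156 @ $21 = $20,718
Apr 16, 37 sold [FIFO — oldest first]: 37 @ $21 = $777
Total COGS = $6,048 + $20,718 + $777 = $27,543
Ending inventory: 192 @ $21 = $4,032
Check: goods available $31,575 = COGS $27,543 + ending $4,032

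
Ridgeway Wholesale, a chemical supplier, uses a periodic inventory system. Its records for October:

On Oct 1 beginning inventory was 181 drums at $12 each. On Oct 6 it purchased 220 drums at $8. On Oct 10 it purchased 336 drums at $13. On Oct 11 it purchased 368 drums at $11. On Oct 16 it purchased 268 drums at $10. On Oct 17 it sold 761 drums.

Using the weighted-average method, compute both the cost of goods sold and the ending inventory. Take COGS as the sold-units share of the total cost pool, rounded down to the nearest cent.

Oct 17, sell 761: 761/1373 × $15,028.00 → $8,329.43
Ending inventory (cost pool remaining) = $6,698.57

COGS = $8,329.43; ending inventory = $6,698.57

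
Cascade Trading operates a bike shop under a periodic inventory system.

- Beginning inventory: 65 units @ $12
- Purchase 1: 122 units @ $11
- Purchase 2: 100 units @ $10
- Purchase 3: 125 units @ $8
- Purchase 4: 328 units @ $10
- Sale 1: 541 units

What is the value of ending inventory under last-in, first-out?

Ending inventory = $2,242

Sale 1 (541) [LIFO — newest first]: 328 @ $10 + 125 @ $8 + 88 @ $10 = $5,160
Ending inventory: 65 @ $12 + 122 @ $11 + 12 @ $10 = $2,242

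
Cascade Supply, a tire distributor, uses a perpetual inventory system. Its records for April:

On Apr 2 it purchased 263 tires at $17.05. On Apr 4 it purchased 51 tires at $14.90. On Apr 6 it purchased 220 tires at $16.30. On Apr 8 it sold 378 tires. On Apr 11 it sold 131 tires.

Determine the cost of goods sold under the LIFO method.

COGS = $8,403.80

Apr 8, 378 sold [LIFO — newest first]: 220 @ $16.30 + 51 @ $14.90 + 107 @ $17.05 = $6,170.25
Apr 11, 131 sold [LIFO — newest first]: 131 @ $17.05 = $2,233.55
Total COGS = $6,170.25 + $2,233.55 = $8,403.80
Ending inventory: 25 @ $17.05 = $426.25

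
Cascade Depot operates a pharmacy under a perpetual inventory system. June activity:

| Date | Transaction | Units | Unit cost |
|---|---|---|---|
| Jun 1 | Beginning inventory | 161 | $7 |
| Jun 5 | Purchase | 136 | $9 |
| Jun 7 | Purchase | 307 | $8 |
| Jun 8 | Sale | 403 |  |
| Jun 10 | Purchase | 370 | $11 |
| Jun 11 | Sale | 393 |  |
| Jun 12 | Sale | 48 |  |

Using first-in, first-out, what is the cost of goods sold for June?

Jun 8, 403 sold [FIFO — oldest first]: 161 @ $7 + 136 @ $9 + 106 @ $8 = $3,199
Jun 11, 393 sold [FIFO — oldest first]: 201 @ $8 + 192 @ $11 = $3,720
Jun 12, 48 sold [FIFO — oldest first]: 48 @ $11 = $528
Total COGS = $3,199 + $3,720 + $528 = $7,447
Ending inventory: 130 @ $11 = $1,430
Check: goods available $8,877 = COGS $7,447 + ending $1,430

COGS = $7,447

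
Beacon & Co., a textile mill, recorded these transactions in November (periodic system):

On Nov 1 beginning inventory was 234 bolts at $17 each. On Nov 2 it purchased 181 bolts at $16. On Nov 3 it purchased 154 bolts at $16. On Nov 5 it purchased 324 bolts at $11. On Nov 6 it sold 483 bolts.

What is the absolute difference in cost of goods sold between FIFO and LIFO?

FIFO COGS: 234 @ $17 + 181 @ $16 + 68 @ $16 = $7,962
LIFO COGS: 324 @ $11 + 154 @ $16 + 5 @ $16 = $6,108
Difference = |$7,962 − $6,108| = $1,854

$1,854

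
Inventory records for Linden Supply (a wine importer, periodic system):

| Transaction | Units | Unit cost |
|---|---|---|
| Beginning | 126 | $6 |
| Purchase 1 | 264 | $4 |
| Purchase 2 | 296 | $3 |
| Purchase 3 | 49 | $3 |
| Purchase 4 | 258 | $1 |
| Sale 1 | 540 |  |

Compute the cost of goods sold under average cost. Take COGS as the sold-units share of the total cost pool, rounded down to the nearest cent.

Sale 1, sell 540: 540/993 × $3,105.00 → $1,688.51
Ending inventory (cost pool remaining) = $1,416.49
Check: goods available $3,105.00 = COGS $1,688.51 + ending $1,416.49

COGS = $1,688.51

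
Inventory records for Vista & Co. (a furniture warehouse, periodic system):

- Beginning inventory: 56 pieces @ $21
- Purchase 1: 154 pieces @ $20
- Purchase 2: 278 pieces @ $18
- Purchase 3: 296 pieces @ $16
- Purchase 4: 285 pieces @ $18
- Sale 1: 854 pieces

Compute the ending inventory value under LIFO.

Ending inventory = $4,346

Sale 1 (854) [LIFO — newest first]: 285 @ $18 + 296 @ $16 + 273 @ $18 = $14,780
Ending inventory: 56 @ $21 + 154 @ $20 + 5 @ $18 = $4,346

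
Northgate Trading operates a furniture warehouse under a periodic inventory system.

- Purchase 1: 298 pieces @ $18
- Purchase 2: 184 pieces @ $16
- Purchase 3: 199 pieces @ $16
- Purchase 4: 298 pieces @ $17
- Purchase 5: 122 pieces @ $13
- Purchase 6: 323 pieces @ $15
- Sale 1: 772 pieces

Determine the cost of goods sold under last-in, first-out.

Sale 1 (772) [LIFO — newest first]: 323 @ $15 + 122 @ $13 + 298 @ $17 + 29 @ $16 = $11,961
Ending inventory: 298 @ $18 + 184 @ $16 + 170 @ $16 = $11,028

COGS = $11,961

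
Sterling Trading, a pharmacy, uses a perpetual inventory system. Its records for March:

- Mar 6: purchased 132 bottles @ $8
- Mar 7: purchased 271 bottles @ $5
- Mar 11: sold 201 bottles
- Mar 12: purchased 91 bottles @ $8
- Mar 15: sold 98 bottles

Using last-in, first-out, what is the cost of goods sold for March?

COGS = $1,768

Mar 11, 201 sold [LIFO — newest first]: 201 @ $5 = $1,005
Mar 15, 98 sold [LIFO — newest first]: 91 @ $8 + 7 @ $5 = $763
Total COGS = $1,005 + $763 = $1,768
Ending inventory: 132 @ $8 + 63 @ $5 = $1,371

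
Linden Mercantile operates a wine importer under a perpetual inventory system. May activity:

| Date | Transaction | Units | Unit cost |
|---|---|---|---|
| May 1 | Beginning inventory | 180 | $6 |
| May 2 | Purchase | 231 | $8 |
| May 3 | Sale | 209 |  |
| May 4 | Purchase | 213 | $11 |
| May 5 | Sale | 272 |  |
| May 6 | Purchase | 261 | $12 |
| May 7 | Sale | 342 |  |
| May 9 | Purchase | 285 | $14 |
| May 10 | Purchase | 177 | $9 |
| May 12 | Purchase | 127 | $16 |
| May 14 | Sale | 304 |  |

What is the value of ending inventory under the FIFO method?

Ending inventory = $4,227

May 3, 209 sold [FIFO — oldest first]: 180 @ $6 + 29 @ $8 = $1,312
May 5, 272 sold [FIFO — oldest first]: 202 @ $8 + 70 @ $11 = $2,386
May 7, 342 sold [FIFO — oldest first]: 143 @ $11 + 199 @ $12 = $3,961
May 14, 304 sold [FIFO — oldest first]: 62 @ $12 + 242 @ $14 = $4,132
Total COGS = $1,312 + $2,386 + $3,961 + $4,132 = $11,791
Ending inventory: 43 @ $14 + 177 @ $9 + 127 @ $16 = $4,227
Check: goods available $16,018 = COGS $11,791 + ending $4,227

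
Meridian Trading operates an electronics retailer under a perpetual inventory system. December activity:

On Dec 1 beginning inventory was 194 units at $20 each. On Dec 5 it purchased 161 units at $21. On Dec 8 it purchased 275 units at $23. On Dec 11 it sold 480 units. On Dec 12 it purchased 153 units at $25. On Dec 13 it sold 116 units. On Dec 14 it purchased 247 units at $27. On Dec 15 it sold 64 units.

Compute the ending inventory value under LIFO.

Dec 11, 480 sold [LIFO — newest first]: 275 @ $23 + 161 @ $21 + 44 @ $20 = $10,586
Dec 13, 116 sold [LIFO — newest first]: 116 @ $25 = $2,900
Dec 15, 64 sold [LIFO — newest first]: 64 @ $27 = $1,728
Total COGS = $10,586 + $2,900 + $1,728 = $15,214
Ending inventory: 150 @ $20 + 37 @ $25 + 183 @ $27 = $8,866

Ending inventory = $8,866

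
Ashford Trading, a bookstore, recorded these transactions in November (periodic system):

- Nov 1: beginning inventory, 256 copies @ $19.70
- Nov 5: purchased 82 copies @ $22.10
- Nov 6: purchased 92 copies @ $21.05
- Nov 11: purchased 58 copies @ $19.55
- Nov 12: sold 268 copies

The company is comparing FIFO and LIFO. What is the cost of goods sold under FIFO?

FIFO COGS: 256 @ $19.70 + 12 @ $22.10 = $5,308.40
LIFO COGS: 58 @ $19.55 + 92 @ $21.05 + 82 @ $22.10 + 36 @ $19.70 = $5,591.90

COGS = $5,308.40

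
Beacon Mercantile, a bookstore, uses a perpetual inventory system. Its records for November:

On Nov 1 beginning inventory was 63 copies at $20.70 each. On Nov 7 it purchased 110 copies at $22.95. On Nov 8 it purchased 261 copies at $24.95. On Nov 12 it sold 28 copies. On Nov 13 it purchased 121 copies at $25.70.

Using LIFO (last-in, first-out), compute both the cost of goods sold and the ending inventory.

Nov 12, 28 sold [LIFO — newest first]: 28 @ $24.95 = $698.60
Ending inventory: 63 @ $20.70 + 110 @ $22.95 + 233 @ $24.95 + 121 @ $25.70 = $12,751.65
Check: goods available $13,450.25 = COGS $698.60 + ending $12,751.65

COGS = $698.60; ending inventory = $12,751.65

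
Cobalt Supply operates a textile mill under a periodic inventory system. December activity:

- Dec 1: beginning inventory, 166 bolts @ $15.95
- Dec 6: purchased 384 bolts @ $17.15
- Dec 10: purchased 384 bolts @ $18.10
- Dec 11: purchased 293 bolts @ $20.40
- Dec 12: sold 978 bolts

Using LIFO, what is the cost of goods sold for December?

COGS = $18,089.75

Dec 12, 978 sold [LIFO — newest first]: 293 @ $20.40 + 384 @ $18.10 + 301 @ $17.15 = $18,089.75
Ending inventory: 166 @ $15.95 + 83 @ $17.15 = $4,071.15
Check: goods available $22,160.90 = COGS $18,089.75 + ending $4,071.15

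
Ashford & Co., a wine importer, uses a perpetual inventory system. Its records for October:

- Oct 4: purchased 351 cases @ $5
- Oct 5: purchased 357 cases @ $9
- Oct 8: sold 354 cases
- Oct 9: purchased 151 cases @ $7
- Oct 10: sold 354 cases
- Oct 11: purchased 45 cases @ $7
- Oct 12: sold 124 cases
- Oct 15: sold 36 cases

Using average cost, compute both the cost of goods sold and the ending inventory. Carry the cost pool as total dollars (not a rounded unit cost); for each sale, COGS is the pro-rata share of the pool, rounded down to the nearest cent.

COGS = $6,087.66; ending inventory = $252.34

After Oct 4: 351 on hand, pool $1,755.00 (≈ $5.0000 each)
After Oct 5: 708 on hand, pool $4,968.00 (≈ $7.0169 each)
Oct 8, sell 354: 354/708 × $4,968.00 → $2,484.00
After Oct 9: 505 on hand, pool $3,541.00 (≈ $7.0119 each)
Oct 10, sell 354: 354/505 × $3,541.00 → $2,482.20
After Oct 11: 196 on hand, pool $1,373.80 (≈ $7.0092 each)
Oct 12, sell 124: 124/196 × $1,373.80 → $869.13
Oct 15, sell 36: 36/72 × $504.67 → $252.33
Total COGS = $2,484.00 + $2,482.20 + $869.13 + $252.33 = $6,087.66
Ending inventory (cost pool remaining) = $252.34
Check: goods available $6,340.00 = COGS $6,087.66 + ending $252.34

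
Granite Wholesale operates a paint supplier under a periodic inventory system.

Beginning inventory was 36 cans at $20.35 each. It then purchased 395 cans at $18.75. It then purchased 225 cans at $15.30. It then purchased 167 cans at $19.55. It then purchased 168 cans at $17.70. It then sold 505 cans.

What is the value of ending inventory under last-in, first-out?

Ending inventory = $8,980.35

Sale 1 (505) [LIFO — newest first]: 168 @ $17.70 + 167 @ $19.55 + 170 @ $15.30 = $8,839.45
Ending inventory: 36 @ $20.35 + 395 @ $18.75 + 55 @ $15.30 = $8,980.35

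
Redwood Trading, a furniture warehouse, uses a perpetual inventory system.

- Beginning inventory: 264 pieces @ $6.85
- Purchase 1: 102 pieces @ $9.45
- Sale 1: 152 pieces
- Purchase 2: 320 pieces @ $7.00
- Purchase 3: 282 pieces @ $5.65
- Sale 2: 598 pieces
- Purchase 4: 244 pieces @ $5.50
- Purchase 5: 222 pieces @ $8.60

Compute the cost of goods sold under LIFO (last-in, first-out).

Sale 1 (152) [LIFO — newest first]: 102 @ $9.45 + 50 @ $6.85 = $1,306.40
Sale 2 (598) [LIFO — newest first]: 282 @ $5.65 + 316 @ $7.00 = $3,805.30
Total COGS = $1,306.40 + $3,805.30 = $5,111.70
Ending inventory: 214 @ $6.85 + 4 @ $7.00 + 244 @ $5.50 + 222 @ $8.60 = $4,745.10
Check: goods available $9,856.80 = COGS $5,111.70 + ending $4,745.10

COGS = $5,111.70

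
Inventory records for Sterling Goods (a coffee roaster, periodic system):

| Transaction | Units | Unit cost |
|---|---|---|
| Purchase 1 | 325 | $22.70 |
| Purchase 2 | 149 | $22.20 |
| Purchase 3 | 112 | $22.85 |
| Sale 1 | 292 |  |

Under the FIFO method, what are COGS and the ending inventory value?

Sale 1 (292) [FIFO — oldest first]: 292 @ $22.70 = $6,628.40
Ending inventory: 33 @ $22.70 + 149 @ $22.20 + 112 @ $22.85 = $6,616.10
Check: goods available $13,244.50 = COGS $6,628.40 + ending $6,616.10

COGS = $6,628.40; ending inventory = $6,616.10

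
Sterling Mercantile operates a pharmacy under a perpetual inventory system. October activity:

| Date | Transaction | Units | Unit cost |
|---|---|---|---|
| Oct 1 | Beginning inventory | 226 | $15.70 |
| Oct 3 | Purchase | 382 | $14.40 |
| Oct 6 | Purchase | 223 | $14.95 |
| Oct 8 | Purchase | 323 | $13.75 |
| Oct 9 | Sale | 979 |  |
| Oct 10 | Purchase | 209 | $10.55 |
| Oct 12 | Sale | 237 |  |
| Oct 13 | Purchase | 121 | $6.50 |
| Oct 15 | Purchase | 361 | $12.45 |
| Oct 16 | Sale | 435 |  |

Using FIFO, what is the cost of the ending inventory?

Ending inventory = $2,415.30

Oct 9, 979 sold [FIFO — oldest first]: 226 @ $15.70 + 382 @ $14.40 + 223 @ $14.95 + 148 @ $13.75 = $14,417.85
Oct 12, 237 sold [FIFO — oldest first]: 175 @ $13.75 + 62 @ $10.55 = $3,060.35
Oct 16, 435 sold [FIFO — oldest first]: 147 @ $10.55 + 121 @ $6.50 + 167 @ $12.45 = $4,416.50
Total COGS = $14,417.85 + $3,060.35 + $4,416.50 = $21,894.70
Ending inventory: 194 @ $12.45 = $2,415.30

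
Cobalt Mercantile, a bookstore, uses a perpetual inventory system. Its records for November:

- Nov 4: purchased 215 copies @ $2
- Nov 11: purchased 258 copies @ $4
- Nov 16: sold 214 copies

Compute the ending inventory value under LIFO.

Nov 16, 214 sold [LIFO — newest first]: 214 @ $4 = $856
Ending inventory: 215 @ $2 + 44 @ $4 = $606

Ending inventory = $606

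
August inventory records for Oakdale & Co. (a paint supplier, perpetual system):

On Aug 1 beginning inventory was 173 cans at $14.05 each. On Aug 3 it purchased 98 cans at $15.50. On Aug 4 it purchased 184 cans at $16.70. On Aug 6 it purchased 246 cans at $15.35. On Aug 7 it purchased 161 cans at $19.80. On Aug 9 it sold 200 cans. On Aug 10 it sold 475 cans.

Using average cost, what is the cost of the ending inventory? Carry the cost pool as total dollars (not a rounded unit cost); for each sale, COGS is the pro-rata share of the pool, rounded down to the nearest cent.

Ending inventory = $3,034.17

After Aug 1: 173 on hand, pool $2,430.65 (≈ $14.0500 each)
After Aug 3: 271 on hand, pool $3,949.65 (≈ $14.5744 each)
After Aug 4: 455 on hand, pool $7,022.45 (≈ $15.4340 each)
After Aug 6: 701 on hand, pool $10,798.55 (≈ $15.4045 each)
After Aug 7: 862 on hand, pool $13,986.35 (≈ $16.2255 each)
Aug 9, sell 200: 200/862 × $13,986.35 → $3,245.09
Aug 10, sell 475: 475/662 × $10,741.26 → $7,707.09
Total COGS = $3,245.09 + $7,707.09 = $10,952.18
Ending inventory (cost pool remaining) = $3,034.17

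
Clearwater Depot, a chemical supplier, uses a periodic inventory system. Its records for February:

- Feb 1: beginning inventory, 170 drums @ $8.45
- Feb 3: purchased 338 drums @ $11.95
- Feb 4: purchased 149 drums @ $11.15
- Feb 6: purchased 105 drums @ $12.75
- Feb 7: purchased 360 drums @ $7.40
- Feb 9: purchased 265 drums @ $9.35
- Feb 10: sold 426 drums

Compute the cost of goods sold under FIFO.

Feb 10, 426 sold [FIFO — oldest first]: 170 @ $8.45 + 256 @ $11.95 = $4,495.70
Ending inventory: 82 @ $11.95 + 149 @ $11.15 + 105 @ $12.75 + 360 @ $7.40 + 265 @ $9.35 = $9,121.75
Check: goods available $13,617.45 = COGS $4,495.70 + ending $9,121.75

COGS = $4,495.70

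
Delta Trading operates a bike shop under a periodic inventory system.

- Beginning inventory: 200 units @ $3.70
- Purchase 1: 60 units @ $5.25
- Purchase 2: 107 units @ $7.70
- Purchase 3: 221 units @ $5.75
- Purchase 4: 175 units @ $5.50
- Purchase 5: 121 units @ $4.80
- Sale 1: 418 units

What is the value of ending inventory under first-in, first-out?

Ending inventory = $2,520.80

Sale 1 (418) [FIFO — oldest first]: 200 @ $3.70 + 60 @ $5.25 + 107 @ $7.70 + 51 @ $5.75 = $2,172.15
Ending inventory: 170 @ $5.75 + 175 @ $5.50 + 121 @ $4.80 = $2,520.80
Check: goods available $4,692.95 = COGS $2,172.15 + ending $2,520.80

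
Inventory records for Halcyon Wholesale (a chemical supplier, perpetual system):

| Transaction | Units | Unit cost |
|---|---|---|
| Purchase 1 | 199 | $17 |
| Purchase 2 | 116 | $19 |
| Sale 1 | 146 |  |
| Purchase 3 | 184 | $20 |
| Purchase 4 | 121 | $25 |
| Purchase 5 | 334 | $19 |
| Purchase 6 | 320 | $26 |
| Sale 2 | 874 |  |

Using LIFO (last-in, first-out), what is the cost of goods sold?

Sale 1 (146) [LIFO — newest first]: 116 @ $19 + 30 @ $17 = $2,714
Sale 2 (874) [LIFO — newest first]: 320 @ $26 + 334 @ $19 + 121 @ $25 + 99 @ $20 = $19,671
Total COGS = $2,714 + $19,671 = $22,385
Ending inventory: 169 @ $17 + 85 @ $20 = $4,573

COGS = $22,385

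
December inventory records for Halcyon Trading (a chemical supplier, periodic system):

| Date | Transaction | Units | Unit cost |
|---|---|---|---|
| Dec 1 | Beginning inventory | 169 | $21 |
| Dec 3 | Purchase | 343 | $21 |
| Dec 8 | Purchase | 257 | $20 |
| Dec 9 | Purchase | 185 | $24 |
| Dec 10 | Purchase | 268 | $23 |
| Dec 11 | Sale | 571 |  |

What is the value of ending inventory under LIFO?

Ending inventory = $13,532

Dec 11, 571 sold [LIFO — newest first]: 268 @ $23 + 185 @ $24 + 118 @ $20 = $12,964
Ending inventory: 169 @ $21 + 343 @ $21 + 139 @ $20 = $13,532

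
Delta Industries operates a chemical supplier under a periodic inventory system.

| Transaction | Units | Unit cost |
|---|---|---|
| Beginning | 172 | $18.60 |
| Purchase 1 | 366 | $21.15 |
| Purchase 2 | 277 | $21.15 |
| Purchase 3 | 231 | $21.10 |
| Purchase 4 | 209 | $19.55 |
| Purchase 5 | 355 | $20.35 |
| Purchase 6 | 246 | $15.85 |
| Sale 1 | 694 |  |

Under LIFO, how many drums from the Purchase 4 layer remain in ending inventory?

Sale 1 (694) [LIFO — newest first]: 246 @ $15.85 + 355 @ $20.35 + 93 @ $19.55 = $12,941.50
Ending inventory: 172 @ $18.60 + 366 @ $21.15 + 277 @ $21.15 + 231 @ $21.10 + 116 @ $19.55 = $23,940.55

116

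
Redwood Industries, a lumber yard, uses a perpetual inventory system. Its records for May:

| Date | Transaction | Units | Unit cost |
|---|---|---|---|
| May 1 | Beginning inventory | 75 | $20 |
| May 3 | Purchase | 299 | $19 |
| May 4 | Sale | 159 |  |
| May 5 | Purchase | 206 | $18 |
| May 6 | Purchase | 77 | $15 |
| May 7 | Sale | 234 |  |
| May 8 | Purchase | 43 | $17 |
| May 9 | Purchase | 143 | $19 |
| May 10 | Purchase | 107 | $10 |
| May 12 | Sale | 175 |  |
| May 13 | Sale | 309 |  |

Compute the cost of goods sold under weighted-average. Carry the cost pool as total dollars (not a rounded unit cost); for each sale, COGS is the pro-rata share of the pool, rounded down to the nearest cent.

After May 1: 75 on hand, pool $1,500.00 (≈ $20.0000 each)
After May 3: 374 on hand, pool $7,181.00 (≈ $19.2005 each)
May 4, sell 159: 159/374 × $7,181.00 → $3,052.88
After May 5: 421 on hand, pool $7,836.12 (≈ $18.6131 each)
After May 6: 498 on hand, pool $8,991.12 (≈ $18.0545 each)
May 7, sell 234: 234/498 × $8,991.12 → $4,224.74
After May 8: 307 on hand, pool $5,497.38 (≈ $17.9068 each)
After May 9: 450 on hand, pool $8,214.38 (≈ $18.2542 each)
After May 10: 557 on hand, pool $9,284.38 (≈ $16.6685 each)
May 12, sell 175: 175/557 × $9,284.38 → $2,916.99
May 13, sell 309: 309/382 × $6,367.39 → $5,150.58
Total COGS = $3,052.88 + $4,224.74 + $2,916.99 + $5,150.58 = $15,345.19
Ending inventory (cost pool remaining) = $1,216.81

COGS = $15,345.19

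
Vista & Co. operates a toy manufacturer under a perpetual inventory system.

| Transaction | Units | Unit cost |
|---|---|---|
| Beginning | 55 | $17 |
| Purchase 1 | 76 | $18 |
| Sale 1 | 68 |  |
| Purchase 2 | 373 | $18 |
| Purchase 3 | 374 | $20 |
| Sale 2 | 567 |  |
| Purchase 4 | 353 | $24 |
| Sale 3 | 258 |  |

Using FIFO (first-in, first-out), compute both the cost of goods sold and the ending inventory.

COGS = $16,857; ending inventory = $8,112

Sale 1 (68) [FIFO — oldest first]: 55 @ $17 + 13 @ $18 = $1,169
Sale 2 (567) [FIFO — oldest first]: 63 @ $18 + 373 @ $18 + 131 @ $20 = $10,468
Sale 3 (258) [FIFO — oldest first]: 243 @ $20 + 15 @ $24 = $5,220
Total COGS = $1,169 + $10,468 + $5,220 = $16,857
Ending inventory: 338 @ $24 = $8,112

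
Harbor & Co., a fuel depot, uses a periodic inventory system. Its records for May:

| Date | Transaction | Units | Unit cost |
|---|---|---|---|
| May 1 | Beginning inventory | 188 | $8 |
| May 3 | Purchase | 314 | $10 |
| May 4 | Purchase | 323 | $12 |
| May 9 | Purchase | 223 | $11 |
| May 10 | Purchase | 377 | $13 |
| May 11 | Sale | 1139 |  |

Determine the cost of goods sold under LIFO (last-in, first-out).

COGS = $13,390

May 11, 1139 sold [LIFO — newest first]: 377 @ $13 + 223 @ $11 + 323 @ $12 + 216 @ $10 = $13,390
Ending inventory: 188 @ $8 + 98 @ $10 = $2,484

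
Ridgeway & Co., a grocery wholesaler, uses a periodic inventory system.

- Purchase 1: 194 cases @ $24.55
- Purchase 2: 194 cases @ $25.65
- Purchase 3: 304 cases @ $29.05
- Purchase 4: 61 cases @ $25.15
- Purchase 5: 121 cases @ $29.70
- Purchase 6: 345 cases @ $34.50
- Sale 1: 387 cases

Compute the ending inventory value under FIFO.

Ending inventory = $25,887.20

Sale 1 (387) [FIFO — oldest first]: 194 @ $24.55 + 193 @ $25.65 = $9,713.15
Ending inventory: 1 @ $25.65 + 304 @ $29.05 + 61 @ $25.15 + 121 @ $29.70 + 345 @ $34.50 = $25,887.20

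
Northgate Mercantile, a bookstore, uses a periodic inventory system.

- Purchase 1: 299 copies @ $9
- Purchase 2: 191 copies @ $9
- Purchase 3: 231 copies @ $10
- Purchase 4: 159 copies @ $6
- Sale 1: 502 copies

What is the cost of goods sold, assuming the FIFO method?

COGS = $4,530

Sale 1 (502) [FIFO — oldest first]: 299 @ $9 + 191 @ $9 + 12 @ $10 = $4,530
Ending inventory: 219 @ $10 + 159 @ $6 = $3,144
Check: goods available $7,674 = COGS $4,530 + ending $3,144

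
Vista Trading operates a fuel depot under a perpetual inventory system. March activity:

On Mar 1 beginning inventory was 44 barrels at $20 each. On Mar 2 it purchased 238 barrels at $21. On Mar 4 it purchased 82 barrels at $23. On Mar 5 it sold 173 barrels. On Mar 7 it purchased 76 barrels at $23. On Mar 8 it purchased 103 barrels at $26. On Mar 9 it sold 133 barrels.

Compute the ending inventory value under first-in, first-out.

Mar 5, 173 sold [FIFO — oldest first]: 44 @ $20 + 129 @ $21 = $3,589
Mar 9, 133 sold [FIFO — oldest first]: 109 @ $21 + 24 @ $23 = $2,841
Total COGS = $3,589 + $2,841 = $6,430
Ending inventory: 58 @ $23 + 76 @ $23 + 103 @ $26 = $5,760
Check: goods available $12,190 = COGS $6,430 + ending $5,760

Ending inventory = $5,760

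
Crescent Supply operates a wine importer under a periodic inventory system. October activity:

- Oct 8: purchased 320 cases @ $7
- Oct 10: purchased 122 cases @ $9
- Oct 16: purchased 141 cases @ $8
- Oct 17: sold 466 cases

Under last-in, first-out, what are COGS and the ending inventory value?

Oct 17, 466 sold [LIFO — newest first]: 141 @ $8 + 122 @ $9 + 203 @ $7 = $3,647
Ending inventory: 117 @ $7 = $819

COGS = $3,647; ending inventory = $819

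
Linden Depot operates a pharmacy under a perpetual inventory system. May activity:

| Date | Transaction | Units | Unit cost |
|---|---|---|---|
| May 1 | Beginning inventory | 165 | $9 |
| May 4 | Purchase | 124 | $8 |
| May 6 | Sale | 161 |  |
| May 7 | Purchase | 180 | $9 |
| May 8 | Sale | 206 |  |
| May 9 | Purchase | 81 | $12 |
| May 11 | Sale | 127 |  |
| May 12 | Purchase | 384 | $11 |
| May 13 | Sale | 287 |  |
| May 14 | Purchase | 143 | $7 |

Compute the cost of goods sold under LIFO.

May 6, 161 sold [LIFO — newest first]: 124 @ $8 + 37 @ $9 = $1,325
May 8, 206 sold [LIFO — newest first]: 180 @ $9 + 26 @ $9 = $1,854
May 11, 127 sold [LIFO — newest first]: 81 @ $12 + 46 @ $9 = $1,386
May 13, 287 sold [LIFO — newest first]: 287 @ $11 = $3,157
Total COGS = $1,325 + $1,854 + $1,386 + $3,157 = $7,722
Ending inventory: 56 @ $9 + 97 @ $11 + 143 @ $7 = $2,572

COGS = $7,722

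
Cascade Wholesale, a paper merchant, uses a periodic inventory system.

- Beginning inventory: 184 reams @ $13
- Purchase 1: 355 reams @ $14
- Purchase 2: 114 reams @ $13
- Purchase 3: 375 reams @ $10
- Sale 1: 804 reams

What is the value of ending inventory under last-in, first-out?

Sale 1 (804) [LIFO — newest first]: 375 @ $10 + 114 @ $13 + 315 @ $14 = $9,642
Ending inventory: 184 @ $13 + 40 @ $14 = $2,952
Check: goods available $12,594 = COGS $9,642 + ending $2,952

Ending inventory = $2,952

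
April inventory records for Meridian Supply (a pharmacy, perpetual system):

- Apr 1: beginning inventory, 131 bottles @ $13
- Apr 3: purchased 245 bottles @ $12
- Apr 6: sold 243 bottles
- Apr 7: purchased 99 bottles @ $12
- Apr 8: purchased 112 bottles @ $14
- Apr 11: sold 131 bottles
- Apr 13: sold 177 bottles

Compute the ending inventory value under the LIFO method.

Ending inventory = $468

Apr 6, 243 sold [LIFO — newest first]: 243 @ $12 = $2,916
Apr 11, 131 sold [LIFO — newest first]: 112 @ $14 + 19 @ $12 = $1,796
Apr 13, 177 sold [LIFO — newest first]: 80 @ $12 + 2 @ $12 + 95 @ $13 = $2,219
Total COGS = $2,916 + $1,796 + $2,219 = $6,931
Ending inventory: 36 @ $13 = $468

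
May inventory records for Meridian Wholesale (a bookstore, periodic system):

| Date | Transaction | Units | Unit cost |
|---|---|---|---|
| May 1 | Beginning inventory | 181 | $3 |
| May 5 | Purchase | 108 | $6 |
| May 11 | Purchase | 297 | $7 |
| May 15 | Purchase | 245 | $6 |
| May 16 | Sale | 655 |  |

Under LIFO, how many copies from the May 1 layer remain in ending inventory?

176

May 16, 655 sold [LIFO — newest first]: 245 @ $6 + 297 @ $7 + 108 @ $6 + 5 @ $3 = $4,212
Ending inventory: 176 @ $3 = $528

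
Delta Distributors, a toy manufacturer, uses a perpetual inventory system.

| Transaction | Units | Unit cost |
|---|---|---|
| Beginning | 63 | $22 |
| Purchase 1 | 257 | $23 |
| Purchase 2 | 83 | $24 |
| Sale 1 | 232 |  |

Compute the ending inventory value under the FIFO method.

Ending inventory = $4,016

Sale 1 (232) [FIFO — oldest first]: 63 @ $22 + 169 @ $23 = $5,273
Ending inventory: 88 @ $23 + 83 @ $24 = $4,016
Check: goods available $9,289 = COGS $5,273 + ending $4,016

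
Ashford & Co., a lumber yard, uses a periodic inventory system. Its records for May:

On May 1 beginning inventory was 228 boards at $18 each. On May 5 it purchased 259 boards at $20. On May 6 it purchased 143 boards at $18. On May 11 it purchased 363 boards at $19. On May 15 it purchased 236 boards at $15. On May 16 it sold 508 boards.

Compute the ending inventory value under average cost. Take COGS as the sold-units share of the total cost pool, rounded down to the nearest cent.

May 16, sell 508: 508/1229 × $22,295.00 → $9,215.50
Ending inventory (cost pool remaining) = $13,079.50
Check: goods available $22,295.00 = COGS $9,215.50 + ending $13,079.50

Ending inventory = $13,079.50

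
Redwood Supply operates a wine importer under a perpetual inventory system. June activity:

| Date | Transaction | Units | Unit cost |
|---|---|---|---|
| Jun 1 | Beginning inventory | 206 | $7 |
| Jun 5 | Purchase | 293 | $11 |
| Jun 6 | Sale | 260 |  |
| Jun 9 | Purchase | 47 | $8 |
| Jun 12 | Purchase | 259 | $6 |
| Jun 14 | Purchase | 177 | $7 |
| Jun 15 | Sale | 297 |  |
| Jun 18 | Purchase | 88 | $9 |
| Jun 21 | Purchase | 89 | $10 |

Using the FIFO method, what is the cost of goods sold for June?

COGS = $5,107

Jun 6, 260 sold [FIFO — oldest first]: 206 @ $7 + 54 @ $11 = $2,036
Jun 15, 297 sold [FIFO — oldest first]: 239 @ $11 + 47 @ $8 + 11 @ $6 = $3,071
Total COGS = $2,036 + $3,071 = $5,107
Ending inventory: 248 @ $6 + 177 @ $7 + 88 @ $9 + 89 @ $10 = $4,409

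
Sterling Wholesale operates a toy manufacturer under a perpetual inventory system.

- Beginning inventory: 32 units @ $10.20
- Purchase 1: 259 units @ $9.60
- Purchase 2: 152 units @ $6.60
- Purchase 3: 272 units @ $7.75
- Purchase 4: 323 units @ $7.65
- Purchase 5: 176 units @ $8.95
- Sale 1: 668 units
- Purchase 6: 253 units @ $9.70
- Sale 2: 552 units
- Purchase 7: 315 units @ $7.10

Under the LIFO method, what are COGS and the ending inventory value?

Sale 1 (668) [LIFO — newest first]: 176 @ $8.95 + 323 @ $7.65 + 169 @ $7.75 = $5,355.90
Sale 2 (552) [LIFO — newest first]: 253 @ $9.70 + 103 @ $7.75 + 152 @ $6.60 + 44 @ $9.60 = $4,677.95
Total COGS = $5,355.90 + $4,677.95 = $10,033.85
Ending inventory: 32 @ $10.20 + 215 @ $9.60 + 315 @ $7.10 = $4,626.90
Check: goods available $14,660.75 = COGS $10,033.85 + ending $4,626.90

COGS = $10,033.85; ending inventory = $4,626.90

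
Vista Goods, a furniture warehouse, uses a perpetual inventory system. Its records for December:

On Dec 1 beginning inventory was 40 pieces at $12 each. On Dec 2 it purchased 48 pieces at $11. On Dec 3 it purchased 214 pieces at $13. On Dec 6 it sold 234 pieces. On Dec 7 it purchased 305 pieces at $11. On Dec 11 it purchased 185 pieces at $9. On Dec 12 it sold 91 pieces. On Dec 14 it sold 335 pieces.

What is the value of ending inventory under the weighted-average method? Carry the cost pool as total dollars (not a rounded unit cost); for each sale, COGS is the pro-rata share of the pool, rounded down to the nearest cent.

After Dec 1: 40 on hand, pool $480.00 (≈ $12.0000 each)
After Dec 2: 88 on hand, pool $1,008.00 (≈ $11.4545 each)
After Dec 3: 302 on hand, pool $3,790.00 (≈ $12.5497 each)
Dec 6, sell 234: 234/302 × $3,790.00 → $2,936.62
After Dec 7: 373 on hand, pool $4,208.38 (≈ $11.2825 each)
After Dec 11: 558 on hand, pool $5,873.38 (≈ $10.5258 each)
Dec 12, sell 91: 91/558 × $5,873.38 → $957.84
Dec 14, sell 335: 335/467 × $4,915.54 → $3,526.13
Total COGS = $2,936.62 + $957.84 + $3,526.13 = $7,420.59
Ending inventory (cost pool remaining) = $1,389.41
Check: goods available $8,810.00 = COGS $7,420.59 + ending $1,389.41

Ending inventory = $1,389.41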